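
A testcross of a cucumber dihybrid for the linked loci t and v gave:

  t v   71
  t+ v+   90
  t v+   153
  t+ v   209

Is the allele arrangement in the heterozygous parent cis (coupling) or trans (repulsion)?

trans

The two most frequent classes are t+ v (209) and t v+ (153); these are the parental (non-recombinant) types.
So the F1 carried t+ v on one chromosome and t v+ on the other — the recessive alleles are on opposite chromosomes (trans / repulsion).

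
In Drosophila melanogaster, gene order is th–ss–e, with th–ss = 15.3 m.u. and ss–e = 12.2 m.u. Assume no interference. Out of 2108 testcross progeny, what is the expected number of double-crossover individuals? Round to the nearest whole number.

Map distances give recombination frequencies of 0.153 and 0.122 for the two intervals.
With no interference, expected double-crossover frequency = 0.153 × 0.122 = 0.01867.
Expected number = 0.01867 × 2108 = 39.35 ≈ 39.

39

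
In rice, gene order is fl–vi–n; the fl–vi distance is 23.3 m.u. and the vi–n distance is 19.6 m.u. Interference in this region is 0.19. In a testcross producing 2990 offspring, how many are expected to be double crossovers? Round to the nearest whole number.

Map distances give recombination frequencies of 0.233 and 0.196 for the two intervals.
With interference 0.19 (so coincidence = 0.81), expected double-crossover frequency = 0.233 × 0.196 × 0.81 = 0.03699.
Expected number = 0.03699 × 2990 = 110.60 ≈ 111.

111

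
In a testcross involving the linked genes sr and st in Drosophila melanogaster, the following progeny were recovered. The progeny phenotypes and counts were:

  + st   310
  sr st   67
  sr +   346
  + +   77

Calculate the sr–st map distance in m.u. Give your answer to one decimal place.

The two most frequent classes, + st (310) and sr + (346), are the parental types, so the F1 was + st / sr +.
The recombinant classes are + + and sr st: 77 + 67 = 144.
Recombination frequency = 144/800 = 0.1800 ≈ 18.0%, i.e. 18.0 m.u.

18.0 m.u.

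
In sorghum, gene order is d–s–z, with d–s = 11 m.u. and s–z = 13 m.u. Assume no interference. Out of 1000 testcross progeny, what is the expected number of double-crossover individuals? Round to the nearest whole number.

14

Map distances give recombination frequencies of 0.110 and 0.130 for the two intervals.
With no interference, expected double-crossover frequency = 0.110 × 0.130 = 0.01430.
Expected number = 0.01430 × 1000 = 14.30 ≈ 14.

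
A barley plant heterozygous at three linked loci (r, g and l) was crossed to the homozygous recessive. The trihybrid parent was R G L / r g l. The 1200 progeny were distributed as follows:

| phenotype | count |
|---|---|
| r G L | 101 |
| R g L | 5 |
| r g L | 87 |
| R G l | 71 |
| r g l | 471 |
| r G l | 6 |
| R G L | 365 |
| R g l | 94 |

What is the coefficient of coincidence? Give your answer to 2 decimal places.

The two rarest classes, R g L and r G l, are the double crossovers. Comparing them with the parentals, only the g allele has switched, so g is the middle locus and the order is r – g – l.
r–g: (195 + 11)/1200 = 0.1717; g–l: (158 + 11)/1200 = 0.1408.
Expected DCO frequency = 0.1717 × 0.1408 ≈ 0.02418; observed = 11/1200 ≈ 0.00917.
Coefficient of coincidence = 0.00917/0.02418 ≈ 0.38.

0.38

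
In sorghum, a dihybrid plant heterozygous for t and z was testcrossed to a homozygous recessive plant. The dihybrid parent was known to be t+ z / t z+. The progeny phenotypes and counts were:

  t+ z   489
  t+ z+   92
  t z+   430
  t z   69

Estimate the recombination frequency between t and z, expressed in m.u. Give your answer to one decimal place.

The recombinant classes are t+ z+ and t z: 92 + 69 = 161.
Recombination frequency = 161/1080 = 0.1491 ≈ 14.9%, i.e. 14.9 m.u.

14.9 m.u.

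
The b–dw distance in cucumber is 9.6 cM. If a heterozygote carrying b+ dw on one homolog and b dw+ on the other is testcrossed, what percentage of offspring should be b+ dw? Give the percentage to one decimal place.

A map distance of 9.6 cM corresponds to a recombination frequency of 0.096.
The F1 is b+ dw / b dw+, so b+ dw is a parental gamete class with expected frequency (1 − r)/2 = 0.904/2 = 0.4520.
That is 0.4520 = 45.2% of the progeny.

45.2%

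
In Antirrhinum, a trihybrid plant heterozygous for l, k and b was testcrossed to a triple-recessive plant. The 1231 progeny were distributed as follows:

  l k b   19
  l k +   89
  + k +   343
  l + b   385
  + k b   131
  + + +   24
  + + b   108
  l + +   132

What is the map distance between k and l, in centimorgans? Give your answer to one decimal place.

19.5 centimorgans

The two most frequent reciprocal classes, + k + and l + b, are the parental types, so the F1 was + k + / l + b.
The two rarest classes, + + + and l k b, are the double crossovers. Comparing them with the parentals, only the k allele has switched, so k is the middle locus and the order is b – k – l.
Crossovers in the k–l interval produce the single-crossover classes l k + and + + b (89 + 108 = 197) plus the double crossovers (43).
RF(k–l) = (197 + 43) / 1231 = 240/1231 = 0.1950 → 19.5 centimorgans.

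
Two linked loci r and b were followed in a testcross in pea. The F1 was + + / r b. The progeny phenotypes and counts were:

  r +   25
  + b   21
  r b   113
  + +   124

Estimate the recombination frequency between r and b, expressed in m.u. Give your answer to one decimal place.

16.3 m.u.

The recombinant classes are + b and r +: 21 + 25 = 46.
Recombination frequency = 46/283 = 0.1625 ≈ 16.3%, i.e. 16.3 m.u.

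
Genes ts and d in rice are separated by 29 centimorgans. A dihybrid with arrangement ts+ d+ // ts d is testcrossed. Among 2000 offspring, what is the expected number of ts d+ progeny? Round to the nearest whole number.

290

A map distance of 29 centimorgans corresponds to a recombination frequency of 0.290.
The F1 is ts+ d+ / ts d, so ts d+ is a recombinant gamete class with expected frequency r/2 = 0.290/2 = 0.1450.
Expected number = 0.1450 × 2000 = 290.00 ≈ 290.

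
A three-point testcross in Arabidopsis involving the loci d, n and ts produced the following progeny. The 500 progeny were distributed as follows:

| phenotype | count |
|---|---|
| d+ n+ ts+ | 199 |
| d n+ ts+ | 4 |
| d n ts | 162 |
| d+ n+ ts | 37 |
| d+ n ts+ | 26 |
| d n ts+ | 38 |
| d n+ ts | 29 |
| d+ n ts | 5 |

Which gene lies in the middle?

The two most frequent reciprocal classes, d+ n+ ts+ and d n ts, are the parental types, so the F1 was d+ n+ ts+ / d n ts.
The two rarest classes, d n+ ts+ and d+ n ts, are the double crossovers. Comparing them with the parentals, only the d allele has switched, so d is the middle locus and the order is ts – d – n.

d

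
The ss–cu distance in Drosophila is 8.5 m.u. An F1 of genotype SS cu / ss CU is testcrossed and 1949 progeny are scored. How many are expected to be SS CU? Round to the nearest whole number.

A map distance of 8.5 m.u. corresponds to a recombination frequency of 0.085.
The F1 is SS cu / ss CU, so SS CU is a recombinant gamete class with expected frequency r/2 = 0.085/2 = 0.0425.
Expected number = 0.0425 × 1949 = 82.83 ≈ 83.

83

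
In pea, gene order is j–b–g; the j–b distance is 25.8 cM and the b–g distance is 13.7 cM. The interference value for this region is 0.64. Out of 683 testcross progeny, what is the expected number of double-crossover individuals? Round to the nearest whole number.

Map distances give recombination frequencies of 0.258 and 0.137 for the two intervals.
With interference 0.64 (so coincidence = 0.36), expected double-crossover frequency = 0.258 × 0.137 × 0.36 = 0.01272.
Expected number = 0.01272 × 683 = 8.69 ≈ 9.

9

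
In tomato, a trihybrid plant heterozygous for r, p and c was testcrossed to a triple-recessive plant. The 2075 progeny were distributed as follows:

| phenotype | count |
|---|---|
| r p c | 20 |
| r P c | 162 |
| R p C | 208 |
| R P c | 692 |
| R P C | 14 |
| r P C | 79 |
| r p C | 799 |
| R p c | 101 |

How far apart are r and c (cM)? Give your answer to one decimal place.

The two most frequent reciprocal classes, R P c and r p C, are the parental types, so the F1 was R P c / r p C.
The two rarest classes, R P C and r p c, are the double crossovers. Comparing them with the parentals, only the c allele has switched, so c is the middle locus and the order is r – c – p.
Crossovers in the r–c interval produce the single-crossover classes r P c and R p C (162 + 208 = 370) plus the double crossovers (34).
RF(r–c) = (370 + 34) / 2075 = 404/2075 = 0.1947 → 19.5 cM.

19.5 cM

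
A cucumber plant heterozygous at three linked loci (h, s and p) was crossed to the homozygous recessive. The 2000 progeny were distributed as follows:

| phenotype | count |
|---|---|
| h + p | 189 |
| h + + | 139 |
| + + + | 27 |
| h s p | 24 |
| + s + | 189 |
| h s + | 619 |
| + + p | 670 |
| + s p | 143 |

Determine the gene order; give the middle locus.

The two most frequent reciprocal classes, h s + and + + p, are the parental types, so the F1 was h s + / + + p.
The two rarest classes, h s p and + + +, are the double crossovers. Comparing them with the parentals, only the p allele has switched, so p is the middle locus and the order is s – p – h.

p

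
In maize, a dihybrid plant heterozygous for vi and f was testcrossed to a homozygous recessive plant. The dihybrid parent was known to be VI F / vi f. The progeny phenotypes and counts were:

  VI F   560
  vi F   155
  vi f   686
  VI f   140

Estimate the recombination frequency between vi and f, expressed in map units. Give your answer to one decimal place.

19.1 map units

The recombinant classes are VI f and vi F: 140 + 155 = 295.
Recombination frequency = 295/1541 = 0.1914 ≈ 19.1%, i.e. 19.1 map units.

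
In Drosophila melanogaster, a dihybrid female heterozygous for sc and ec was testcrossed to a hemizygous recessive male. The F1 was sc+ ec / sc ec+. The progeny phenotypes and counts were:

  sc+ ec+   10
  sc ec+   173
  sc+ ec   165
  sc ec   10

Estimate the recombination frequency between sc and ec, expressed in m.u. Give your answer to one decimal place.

The recombinant classes are sc+ ec+ and sc ec: 10 + 10 = 20.
Recombination frequency = 20/358 = 0.0559 ≈ 5.6%, i.e. 5.6 m.u.

5.6 m.u.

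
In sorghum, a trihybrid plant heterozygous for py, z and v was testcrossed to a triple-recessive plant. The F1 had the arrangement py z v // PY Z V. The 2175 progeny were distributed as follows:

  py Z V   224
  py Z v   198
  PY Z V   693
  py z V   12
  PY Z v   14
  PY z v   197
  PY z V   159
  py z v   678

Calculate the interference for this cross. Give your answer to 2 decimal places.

The two rarest classes, py z V and PY Z v, are the double crossovers. Comparing them with the parentals, only the v allele has switched, so v is the middle locus and the order is py – v – z.
py–v: (421 + 26)/2175 = 0.2055; v–z: (357 + 26)/2175 = 0.1761.
Expected DCO frequency = 0.2055 × 0.1761 ≈ 0.03619; observed = 26/2175 ≈ 0.01195.
Coefficient of coincidence = 0.01195/0.03619 ≈ 0.33; interference = 1 − 0.33 = 0.67.

0.67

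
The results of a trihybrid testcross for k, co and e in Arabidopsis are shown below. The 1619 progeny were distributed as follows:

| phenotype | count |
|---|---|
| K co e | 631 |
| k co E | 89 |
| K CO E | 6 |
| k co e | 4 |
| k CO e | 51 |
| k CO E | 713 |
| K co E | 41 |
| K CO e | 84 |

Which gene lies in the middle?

k

The two most frequent reciprocal classes, k CO E and K co e, are the parental types, so the F1 was k CO E / K co e.
The two rarest classes, K CO E and k co e, are the double crossovers. Comparing them with the parentals, only the k allele has switched, so k is the middle locus and the order is e – k – co.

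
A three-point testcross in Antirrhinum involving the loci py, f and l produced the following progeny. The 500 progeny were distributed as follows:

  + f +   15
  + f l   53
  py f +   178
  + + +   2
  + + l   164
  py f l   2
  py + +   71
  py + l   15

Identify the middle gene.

The two most frequent reciprocal classes, py f + and + + l, are the parental types, so the F1 was py f + / + + l.
The two rarest classes, py f l and + + +, are the double crossovers. Comparing them with the parentals, only the l allele has switched, so l is the middle locus and the order is py – l – f.

l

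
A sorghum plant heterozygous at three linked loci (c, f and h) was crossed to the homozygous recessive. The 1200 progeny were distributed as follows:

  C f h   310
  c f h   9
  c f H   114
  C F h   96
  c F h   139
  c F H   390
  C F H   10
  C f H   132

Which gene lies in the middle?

The two most frequent reciprocal classes, c F H and C f h, are the parental types, so the F1 was c F H / C f h.
The two rarest classes, C F H and c f h, are the double crossovers. Comparing them with the parentals, only the c allele has switched, so c is the middle locus and the order is h – c – f.

c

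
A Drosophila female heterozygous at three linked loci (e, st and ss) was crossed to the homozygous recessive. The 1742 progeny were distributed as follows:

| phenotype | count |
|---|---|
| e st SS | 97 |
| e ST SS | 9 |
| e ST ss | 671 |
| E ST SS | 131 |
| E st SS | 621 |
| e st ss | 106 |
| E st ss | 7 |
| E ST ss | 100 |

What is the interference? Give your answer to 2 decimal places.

0.48

The two most frequent reciprocal classes, E st SS and e ST ss, are the parental types, so the F1 was E st SS / e ST ss.
The two rarest classes, E st ss and e ST SS, are the double crossovers. Comparing them with the parentals, only the ss allele has switched, so ss is the middle locus and the order is e – ss – st.
e–ss: (197 + 16)/1742 = 0.1223; ss–st: (237 + 16)/1742 = 0.1452.
Expected DCO frequency = 0.1223 × 0.1452 ≈ 0.01776; observed = 16/1742 ≈ 0.00918.
Coefficient of coincidence = 0.00918/0.01776 ≈ 0.52; interference = 1 − 0.52 = 0.48.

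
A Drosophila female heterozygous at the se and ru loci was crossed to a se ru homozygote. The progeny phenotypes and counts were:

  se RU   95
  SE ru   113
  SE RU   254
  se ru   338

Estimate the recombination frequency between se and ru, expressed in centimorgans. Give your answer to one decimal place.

The two most frequent classes, SE RU (254) and se ru (338), are the parental types, so the F1 was SE RU / se ru.
The recombinant classes are SE ru and se RU: 113 + 95 = 208.
Recombination frequency = 208/800 = 0.2600 ≈ 26.0%, i.e. 26.0 centimorgans.

26.0 centimorgans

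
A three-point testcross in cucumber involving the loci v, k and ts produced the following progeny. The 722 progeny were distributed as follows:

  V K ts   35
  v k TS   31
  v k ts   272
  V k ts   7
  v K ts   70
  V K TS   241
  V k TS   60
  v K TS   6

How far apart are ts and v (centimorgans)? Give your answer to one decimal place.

The two most frequent reciprocal classes, v k ts and V K TS, are the parental types, so the F1 was v k ts / V K TS.
The two rarest classes, V k ts and v K TS, are the double crossovers. Comparing them with the parentals, only the v allele has switched, so v is the middle locus and the order is ts – v – k.
Crossovers in the ts–v interval produce the single-crossover classes v k TS and V K ts (31 + 35 = 66) plus the double crossovers (13).
RF(ts–v) = (66 + 13) / 722 = 79/722 = 0.1094 → 10.9 centimorgans.

10.9 centimorgans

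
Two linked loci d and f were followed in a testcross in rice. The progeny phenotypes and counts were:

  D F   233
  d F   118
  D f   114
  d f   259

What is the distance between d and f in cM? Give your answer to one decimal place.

The two most frequent classes, D F (233) and d f (259), are the parental types, so the F1 was D F / d f.
The recombinant classes are D f and d F: 114 + 118 = 232.
Recombination frequency = 232/724 = 0.3204 ≈ 32.0%, i.e. 32.0 cM.

32.0 cM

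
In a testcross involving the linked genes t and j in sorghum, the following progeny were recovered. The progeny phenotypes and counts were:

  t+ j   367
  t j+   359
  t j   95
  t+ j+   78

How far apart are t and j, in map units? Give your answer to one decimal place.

The two most frequent classes, t+ j (367) and t j+ (359), are the parental types, so the F1 was t+ j / t j+.
The recombinant classes are t+ j+ and t j: 78 + 95 = 173.
Recombination frequency = 173/899 = 0.1924 ≈ 19.2%, i.e. 19.2 map units.

19.2 map units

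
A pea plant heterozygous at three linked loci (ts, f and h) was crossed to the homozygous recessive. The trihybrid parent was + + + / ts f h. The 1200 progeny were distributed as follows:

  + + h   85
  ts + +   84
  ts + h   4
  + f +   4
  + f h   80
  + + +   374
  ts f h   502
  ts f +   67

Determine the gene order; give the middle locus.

The two rarest classes, + f + and ts + h, are the double crossovers. Comparing them with the parentals, only the f allele has switched, so f is the middle locus and the order is h – f – ts.

f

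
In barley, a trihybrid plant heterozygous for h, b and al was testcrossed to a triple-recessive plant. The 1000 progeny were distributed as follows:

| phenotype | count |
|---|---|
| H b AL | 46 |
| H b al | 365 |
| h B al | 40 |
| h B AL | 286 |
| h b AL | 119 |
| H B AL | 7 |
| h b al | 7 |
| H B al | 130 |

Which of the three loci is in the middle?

The two most frequent reciprocal classes, h B AL and H b al, are the parental types, so the F1 was h B AL / H b al.
The two rarest classes, H B AL and h b al, are the double crossovers. Comparing them with the parentals, only the h allele has switched, so h is the middle locus and the order is al – h – b.

h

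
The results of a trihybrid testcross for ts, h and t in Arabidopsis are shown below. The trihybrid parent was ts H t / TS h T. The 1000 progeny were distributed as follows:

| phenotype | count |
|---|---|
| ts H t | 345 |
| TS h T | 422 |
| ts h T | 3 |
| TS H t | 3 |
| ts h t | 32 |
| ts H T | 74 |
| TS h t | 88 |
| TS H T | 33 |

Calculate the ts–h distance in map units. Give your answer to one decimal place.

The two rarest classes, TS H t and ts h T, are the double crossovers. Comparing them with the parentals, only the ts allele has switched, so ts is the middle locus and the order is t – ts – h.
Crossovers in the ts–h interval produce the single-crossover classes ts h t and TS H T (32 + 33 = 65) plus the double crossovers (6).
RF(ts–h) = (65 + 6) / 1000 = 71/1000 = 0.0710 → 7.1 map units.

7.1 map units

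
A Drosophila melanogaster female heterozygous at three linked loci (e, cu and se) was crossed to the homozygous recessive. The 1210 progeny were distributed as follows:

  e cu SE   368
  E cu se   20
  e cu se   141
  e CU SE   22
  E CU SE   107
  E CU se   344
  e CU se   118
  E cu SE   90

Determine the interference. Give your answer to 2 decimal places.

0.30

The two most frequent reciprocal classes, e cu SE and E CU se, are the parental types, so the F1 was e cu SE / E CU se.
The two rarest classes, e CU SE and E cu se, are the double crossovers. Comparing them with the parentals, only the cu allele has switched, so cu is the middle locus and the order is se – cu – e.
se–cu: (248 + 42)/1210 = 0.2397; cu–e: (208 + 42)/1210 = 0.2066.
Expected DCO frequency = 0.2397 × 0.2066 ≈ 0.04952; observed = 42/1210 ≈ 0.03471.
Coefficient of coincidence = 0.03471/0.04952 ≈ 0.70; interference = 1 − 0.70 = 0.30.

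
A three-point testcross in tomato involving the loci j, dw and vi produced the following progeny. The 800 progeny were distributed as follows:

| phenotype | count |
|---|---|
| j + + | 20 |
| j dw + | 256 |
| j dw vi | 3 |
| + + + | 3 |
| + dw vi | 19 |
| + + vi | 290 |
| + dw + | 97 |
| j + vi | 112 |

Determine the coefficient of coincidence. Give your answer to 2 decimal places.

0.50

The two most frequent reciprocal classes, j dw + and + + vi, are the parental types, so the F1 was j dw + / + + vi.
The two rarest classes, j dw vi and + + +, are the double crossovers. Comparing them with the parentals, only the vi allele has switched, so vi is the middle locus and the order is j – vi – dw.
j–vi: (209 + 6)/800 = 0.2687; vi–dw: (39 + 6)/800 = 0.0563.
Expected DCO frequency = 0.2687 × 0.0563 ≈ 0.01513; observed = 6/800 ≈ 0.00750.
Coefficient of coincidence = 0.00750/0.01513 ≈ 0.50.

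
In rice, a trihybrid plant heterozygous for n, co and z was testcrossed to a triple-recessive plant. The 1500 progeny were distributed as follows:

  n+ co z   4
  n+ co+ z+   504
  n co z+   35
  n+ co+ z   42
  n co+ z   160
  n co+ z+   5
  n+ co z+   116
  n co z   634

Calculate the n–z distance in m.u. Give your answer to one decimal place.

The two most frequent reciprocal classes, n+ co+ z+ and n co z, are the parental types, so the F1 was n+ co+ z+ / n co z.
The two rarest classes, n co+ z+ and n+ co z, are the double crossovers. Comparing them with the parentals, only the n allele has switched, so n is the middle locus and the order is co – n – z.
Crossovers in the n–z interval produce the single-crossover classes n+ co+ z and n co z+ (42 + 35 = 77) plus the double crossovers (9).
RF(n–z) = (77 + 9) / 1500 = 86/1500 = 0.0573 → 5.7 m.u.

5.7 m.u.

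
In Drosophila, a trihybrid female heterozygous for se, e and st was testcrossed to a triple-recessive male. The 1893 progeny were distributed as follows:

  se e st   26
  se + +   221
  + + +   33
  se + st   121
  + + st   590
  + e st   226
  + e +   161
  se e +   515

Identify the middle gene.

The two most frequent reciprocal classes, se e + and + + st, are the parental types, so the F1 was se e + / + + st.
The two rarest classes, se e st and + + +, are the double crossovers. Comparing them with the parentals, only the st allele has switched, so st is the middle locus and the order is se – st – e.

st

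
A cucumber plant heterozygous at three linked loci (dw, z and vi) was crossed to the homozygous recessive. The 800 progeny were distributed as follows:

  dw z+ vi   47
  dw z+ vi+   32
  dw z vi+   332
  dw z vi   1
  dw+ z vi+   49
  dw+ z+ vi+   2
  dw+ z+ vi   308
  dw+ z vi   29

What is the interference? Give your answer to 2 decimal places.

0.62

The two most frequent reciprocal classes, dw z vi+ and dw+ z+ vi, are the parental types, so the F1 was dw z vi+ / dw+ z+ vi.
The two rarest classes, dw z vi and dw+ z+ vi+, are the double crossovers. Comparing them with the parentals, only the vi allele has switched, so vi is the middle locus and the order is dw – vi – z.
dw–vi: (96 + 3)/800 = 0.1237; vi–z: (61 + 3)/800 = 0.0800.
Expected DCO frequency = 0.1237 × 0.0800 ≈ 0.00990; observed = 3/800 ≈ 0.00375.
Coefficient of coincidence = 0.00375/0.00990 ≈ 0.38; interference = 1 − 0.38 = 0.62.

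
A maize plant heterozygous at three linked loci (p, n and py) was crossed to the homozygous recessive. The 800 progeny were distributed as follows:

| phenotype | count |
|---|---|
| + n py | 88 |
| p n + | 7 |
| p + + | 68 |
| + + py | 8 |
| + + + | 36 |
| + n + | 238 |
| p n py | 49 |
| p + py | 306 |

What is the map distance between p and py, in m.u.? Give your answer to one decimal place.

21.4 m.u.

The two most frequent reciprocal classes, p + py and + n +, are the parental types, so the F1 was p + py / + n +.
The two rarest classes, + + py and p n +, are the double crossovers. Comparing them with the parentals, only the p allele has switched, so p is the middle locus and the order is n – p – py.
Crossovers in the p–py interval produce the single-crossover classes p + + and + n py (68 + 88 = 156) plus the double crossovers (15).
RF(p–py) = (156 + 15) / 800 = 171/800 = 0.2137 → 21.4 m.u.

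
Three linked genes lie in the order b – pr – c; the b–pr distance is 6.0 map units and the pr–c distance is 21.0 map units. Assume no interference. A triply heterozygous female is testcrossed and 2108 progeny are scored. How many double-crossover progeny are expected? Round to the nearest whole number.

Map distances give recombination frequencies of 0.060 and 0.210 for the two intervals.
With no interference, expected double-crossover frequency = 0.060 × 0.210 = 0.01260.
Expected number = 0.01260 × 2108 = 26.56 ≈ 27.

27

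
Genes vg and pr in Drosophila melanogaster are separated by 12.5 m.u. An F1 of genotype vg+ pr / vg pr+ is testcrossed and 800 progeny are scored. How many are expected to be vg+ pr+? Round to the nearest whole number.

A map distance of 12.5 m.u. corresponds to a recombination frequency of 0.125.
The F1 is vg+ pr / vg pr+, so vg+ pr+ is a recombinant gamete class with expected frequency r/2 = 0.125/2 = 0.0625.
Expected number = 0.0625 × 800 = 50.00 ≈ 50.

50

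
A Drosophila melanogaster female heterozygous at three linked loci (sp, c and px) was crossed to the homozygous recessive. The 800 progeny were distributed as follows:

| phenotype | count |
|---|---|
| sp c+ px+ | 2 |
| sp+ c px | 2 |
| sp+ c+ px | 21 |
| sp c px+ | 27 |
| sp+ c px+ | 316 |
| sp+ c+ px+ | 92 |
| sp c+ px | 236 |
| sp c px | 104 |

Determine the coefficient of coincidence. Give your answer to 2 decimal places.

The two most frequent reciprocal classes, sp+ c px+ and sp c+ px, are the parental types, so the F1 was sp+ c px+ / sp c+ px.
The two rarest classes, sp+ c px and sp c+ px+, are the double crossovers. Comparing them with the parentals, only the px allele has switched, so px is the middle locus and the order is c – px – sp.
c–px: (196 + 4)/800 = 0.2500; px–sp: (48 + 4)/800 = 0.0650.
Expected DCO frequency = 0.2500 × 0.0650 ≈ 0.01625; observed = 4/800 ≈ 0.00500.
Coefficient of coincidence = 0.00500/0.01625 ≈ 0.31.

0.31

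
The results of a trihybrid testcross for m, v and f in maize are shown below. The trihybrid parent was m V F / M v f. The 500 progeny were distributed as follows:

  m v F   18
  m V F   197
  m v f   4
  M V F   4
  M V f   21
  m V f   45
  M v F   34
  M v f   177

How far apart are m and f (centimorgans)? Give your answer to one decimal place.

17.4 centimorgans

The two rarest classes, M V F and m v f, are the double crossovers. Comparing them with the parentals, only the m allele has switched, so m is the middle locus and the order is v – m – f.
Crossovers in the m–f interval produce the single-crossover classes m V f and M v F (45 + 34 = 79) plus the double crossovers (8).
RF(m–f) = (79 + 8) / 500 = 87/500 = 0.1740 → 17.4 centimorgans.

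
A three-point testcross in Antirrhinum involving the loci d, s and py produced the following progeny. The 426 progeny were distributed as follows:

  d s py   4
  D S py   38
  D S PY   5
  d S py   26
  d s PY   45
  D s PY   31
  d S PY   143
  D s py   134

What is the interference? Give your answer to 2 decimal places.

0.37

The two most frequent reciprocal classes, D s py and d S PY, are the parental types, so the F1 was D s py / d S PY.
The two rarest classes, d s py and D S PY, are the double crossovers. Comparing them with the parentals, only the d allele has switched, so d is the middle locus and the order is py – d – s.
py–d: (57 + 9)/426 = 0.1549; d–s: (83 + 9)/426 = 0.2160.
Expected DCO frequency = 0.1549 × 0.2160 ≈ 0.03346; observed = 9/426 ≈ 0.02113.
Coefficient of coincidence = 0.02113/0.03346 ≈ 0.63; interference = 1 − 0.63 = 0.37.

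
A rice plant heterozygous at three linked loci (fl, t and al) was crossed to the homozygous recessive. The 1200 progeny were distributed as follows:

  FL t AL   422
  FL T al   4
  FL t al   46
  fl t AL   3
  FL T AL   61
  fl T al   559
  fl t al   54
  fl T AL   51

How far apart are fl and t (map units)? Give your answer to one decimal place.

The two most frequent reciprocal classes, FL t AL and fl T al, are the parental types, so the F1 was FL t AL / fl T al.
The two rarest classes, fl t AL and FL T al, are the double crossovers. Comparing them with the parentals, only the fl allele has switched, so fl is the middle locus and the order is al – fl – t.
Crossovers in the fl–t interval produce the single-crossover classes FL T AL and fl t al (61 + 54 = 115) plus the double crossovers (7).
RF(fl–t) = (115 + 7) / 1200 = 122/1200 = 0.1017 → 10.2 map units.

10.2 map units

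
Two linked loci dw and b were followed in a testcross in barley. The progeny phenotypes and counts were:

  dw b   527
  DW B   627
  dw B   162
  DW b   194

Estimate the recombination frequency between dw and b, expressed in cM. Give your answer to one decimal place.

23.6 cM

The two most frequent classes, DW B (627) and dw b (527), are the parental types, so the F1 was DW B / dw b.
The recombinant classes are DW b and dw B: 194 + 162 = 356.
Recombination frequency = 356/1510 = 0.2358 ≈ 23.6%, i.e. 23.6 cM.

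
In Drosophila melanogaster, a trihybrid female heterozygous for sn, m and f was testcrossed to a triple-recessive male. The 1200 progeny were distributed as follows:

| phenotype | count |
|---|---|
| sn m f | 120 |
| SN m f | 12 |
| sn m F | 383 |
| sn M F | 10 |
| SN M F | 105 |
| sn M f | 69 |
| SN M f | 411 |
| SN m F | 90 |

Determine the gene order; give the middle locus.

The two most frequent reciprocal classes, sn m F and SN M f, are the parental types, so the F1 was sn m F / SN M f.
The two rarest classes, sn M F and SN m f, are the double crossovers. Comparing them with the parentals, only the m allele has switched, so m is the middle locus and the order is f – m – sn.

m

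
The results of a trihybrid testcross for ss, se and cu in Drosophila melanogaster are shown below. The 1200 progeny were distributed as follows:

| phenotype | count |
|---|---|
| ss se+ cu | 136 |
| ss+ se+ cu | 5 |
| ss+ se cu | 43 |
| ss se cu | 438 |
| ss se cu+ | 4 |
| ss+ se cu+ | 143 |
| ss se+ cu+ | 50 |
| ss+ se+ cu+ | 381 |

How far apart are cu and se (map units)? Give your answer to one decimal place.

24.0 map units

The two most frequent reciprocal classes, ss+ se+ cu+ and ss se cu, are the parental types, so the F1 was ss+ se+ cu+ / ss se cu.
The two rarest classes, ss+ se+ cu and ss se cu+, are the double crossovers. Comparing them with the parentals, only the cu allele has switched, so cu is the middle locus and the order is se – cu – ss.
Crossovers in the se–cu interval produce the single-crossover classes ss+ se cu+ and ss se+ cu (143 + 136 = 279) plus the double crossovers (9).
RF(se–cu) = (279 + 9) / 1200 = 288/1200 = 0.2400 → 24.0 map units.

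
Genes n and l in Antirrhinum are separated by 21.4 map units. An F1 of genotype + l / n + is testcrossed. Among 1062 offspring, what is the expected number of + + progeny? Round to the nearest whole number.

114

A map distance of 21.4 map units corresponds to a recombination frequency of 0.214.
The F1 is + l / n +, so + + is a recombinant gamete class with expected frequency r/2 = 0.214/2 = 0.1070.
Expected number = 0.1070 × 1062 = 113.63 ≈ 114.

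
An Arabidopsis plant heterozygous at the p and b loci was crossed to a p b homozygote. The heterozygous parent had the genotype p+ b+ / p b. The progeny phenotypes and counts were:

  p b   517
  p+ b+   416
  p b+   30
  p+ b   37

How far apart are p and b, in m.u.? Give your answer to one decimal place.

6.7 m.u.

The recombinant classes are p+ b and p b+: 37 + 30 = 67.
Recombination frequency = 67/1000 = 0.0670 ≈ 6.7%, i.e. 6.7 m.u.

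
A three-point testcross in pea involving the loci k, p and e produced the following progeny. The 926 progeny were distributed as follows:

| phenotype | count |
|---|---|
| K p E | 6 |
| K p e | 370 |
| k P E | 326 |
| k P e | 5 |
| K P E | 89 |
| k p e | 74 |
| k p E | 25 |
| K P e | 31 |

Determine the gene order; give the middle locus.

The two most frequent reciprocal classes, k P E and K p e, are the parental types, so the F1 was k P E / K p e.
The two rarest classes, k P e and K p E, are the double crossovers. Comparing them with the parentals, only the e allele has switched, so e is the middle locus and the order is k – e – p.

e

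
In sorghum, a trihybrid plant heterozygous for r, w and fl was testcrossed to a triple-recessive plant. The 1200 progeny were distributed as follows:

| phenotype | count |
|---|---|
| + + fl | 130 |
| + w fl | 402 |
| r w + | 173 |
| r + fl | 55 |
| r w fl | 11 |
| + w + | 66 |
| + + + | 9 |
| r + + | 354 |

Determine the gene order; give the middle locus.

The two most frequent reciprocal classes, r + + and + w fl, are the parental types, so the F1 was r + + / + w fl.
The two rarest classes, + + + and r w fl, are the double crossovers. Comparing them with the parentals, only the r allele has switched, so r is the middle locus and the order is w – r – fl.

r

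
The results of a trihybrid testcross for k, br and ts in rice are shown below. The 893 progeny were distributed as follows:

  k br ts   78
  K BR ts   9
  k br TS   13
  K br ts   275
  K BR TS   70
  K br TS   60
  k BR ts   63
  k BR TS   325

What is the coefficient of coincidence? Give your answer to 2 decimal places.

0.80

The two most frequent reciprocal classes, K br ts and k BR TS, are the parental types, so the F1 was K br ts / k BR TS.
The two rarest classes, K BR ts and k br TS, are the double crossovers. Comparing them with the parentals, only the br allele has switched, so br is the middle locus and the order is k – br – ts.
k–br: (148 + 22)/893 = 0.1904; br–ts: (123 + 22)/893 = 0.1624.
Expected DCO frequency = 0.1904 × 0.1624 ≈ 0.03092; observed = 22/893 ≈ 0.02464.
Coefficient of coincidence = 0.02464/0.03092 ≈ 0.80.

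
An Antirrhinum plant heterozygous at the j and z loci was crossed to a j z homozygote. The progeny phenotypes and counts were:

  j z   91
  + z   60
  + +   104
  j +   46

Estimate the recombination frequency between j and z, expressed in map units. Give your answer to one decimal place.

The two most frequent classes, + + (104) and j z (91), are the parental types, so the F1 was + + / j z.
The recombinant classes are + z and j +: 60 + 46 = 106.
Recombination frequency = 106/301 = 0.3522 ≈ 35.2%, i.e. 35.2 map units.

35.2 map units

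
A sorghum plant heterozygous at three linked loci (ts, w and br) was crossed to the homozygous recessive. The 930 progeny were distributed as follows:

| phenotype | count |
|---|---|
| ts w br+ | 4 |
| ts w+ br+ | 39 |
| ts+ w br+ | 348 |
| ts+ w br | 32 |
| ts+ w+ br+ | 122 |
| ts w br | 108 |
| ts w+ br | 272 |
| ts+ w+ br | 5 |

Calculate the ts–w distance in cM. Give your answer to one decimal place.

25.7 cM

The two most frequent reciprocal classes, ts+ w br+ and ts w+ br, are the parental types, so the F1 was ts+ w br+ / ts w+ br.
The two rarest classes, ts w br+ and ts+ w+ br, are the double crossovers. Comparing them with the parentals, only the ts allele has switched, so ts is the middle locus and the order is w – ts – br.
Crossovers in the w–ts interval produce the single-crossover classes ts+ w+ br+ and ts w br (122 + 108 = 230) plus the double crossovers (9).
RF(w–ts) = (230 + 9) / 930 = 239/930 = 0.2570 → 25.7 cM.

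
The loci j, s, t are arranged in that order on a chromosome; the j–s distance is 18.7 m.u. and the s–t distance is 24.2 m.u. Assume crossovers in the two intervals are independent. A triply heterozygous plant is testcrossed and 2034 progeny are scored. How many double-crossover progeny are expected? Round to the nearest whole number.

Map distances give recombination frequencies of 0.187 and 0.242 for the two intervals.
With no interference, expected double-crossover frequency = 0.187 × 0.242 = 0.04525.
Expected number = 0.04525 × 2034 = 92.05 ≈ 92.

92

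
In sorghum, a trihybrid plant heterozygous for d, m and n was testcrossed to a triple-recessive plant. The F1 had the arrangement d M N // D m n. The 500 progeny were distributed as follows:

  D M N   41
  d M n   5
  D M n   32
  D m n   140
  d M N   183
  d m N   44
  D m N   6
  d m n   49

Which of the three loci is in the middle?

n

The two rarest classes, d M n and D m N, are the double crossovers. Comparing them with the parentals, only the n allele has switched, so n is the middle locus and the order is d – n – m.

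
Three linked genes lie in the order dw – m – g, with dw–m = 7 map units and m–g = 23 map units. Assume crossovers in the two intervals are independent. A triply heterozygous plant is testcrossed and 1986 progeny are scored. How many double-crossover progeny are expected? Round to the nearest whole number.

32

Map distances give recombination frequencies of 0.070 and 0.230 for the two intervals.
With no interference, expected double-crossover frequency = 0.070 × 0.230 = 0.01610.
Expected number = 0.01610 × 1986 = 31.97 ≈ 32.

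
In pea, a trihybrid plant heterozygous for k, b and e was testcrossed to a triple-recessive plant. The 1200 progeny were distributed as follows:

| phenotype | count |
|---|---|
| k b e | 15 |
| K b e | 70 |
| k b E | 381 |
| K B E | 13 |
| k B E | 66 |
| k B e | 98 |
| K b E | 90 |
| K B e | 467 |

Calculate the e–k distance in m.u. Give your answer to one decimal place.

The two most frequent reciprocal classes, K B e and k b E, are the parental types, so the F1 was K B e / k b E.
The two rarest classes, K B E and k b e, are the double crossovers. Comparing them with the parentals, only the e allele has switched, so e is the middle locus and the order is k – e – b.
Crossovers in the k–e interval produce the single-crossover classes k B e and K b E (98 + 90 = 188) plus the double crossovers (28).
RF(k–e) = (188 + 28) / 1200 = 216/1200 = 0.1800 → 18.0 m.u.

18.0 m.u.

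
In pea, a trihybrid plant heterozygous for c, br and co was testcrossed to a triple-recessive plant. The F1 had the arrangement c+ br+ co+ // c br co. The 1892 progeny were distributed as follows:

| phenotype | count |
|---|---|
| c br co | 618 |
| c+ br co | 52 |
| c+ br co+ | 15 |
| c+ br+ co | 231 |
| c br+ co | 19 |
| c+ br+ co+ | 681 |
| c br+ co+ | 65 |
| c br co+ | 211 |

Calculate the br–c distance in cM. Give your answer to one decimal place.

The two rarest classes, c+ br co+ and c br+ co, are the double crossovers. Comparing them with the parentals, only the br allele has switched, so br is the middle locus and the order is co – br – c.
Crossovers in the br–c interval produce the single-crossover classes c br+ co+ and c+ br co (65 + 52 = 117) plus the double crossovers (34).
RF(br–c) = (117 + 34) / 1892 = 151/1892 = 0.0798 → 8.0 cM.

8.0 cM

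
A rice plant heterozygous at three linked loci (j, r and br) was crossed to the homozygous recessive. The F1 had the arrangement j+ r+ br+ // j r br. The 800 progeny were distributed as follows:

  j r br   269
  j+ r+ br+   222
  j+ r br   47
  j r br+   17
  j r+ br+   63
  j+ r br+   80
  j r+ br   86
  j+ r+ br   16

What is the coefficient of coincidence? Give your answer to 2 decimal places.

The two rarest classes, j+ r+ br and j r br+, are the double crossovers. Comparing them with the parentals, only the br allele has switched, so br is the middle locus and the order is r – br – j.
r–br: (166 + 33)/800 = 0.2487; br–j: (110 + 33)/800 = 0.1787.
Expected DCO frequency = 0.2487 × 0.1787 ≈ 0.04444; observed = 33/800 ≈ 0.04125.
Coefficient of coincidence = 0.04125/0.04444 ≈ 0.93.

0.93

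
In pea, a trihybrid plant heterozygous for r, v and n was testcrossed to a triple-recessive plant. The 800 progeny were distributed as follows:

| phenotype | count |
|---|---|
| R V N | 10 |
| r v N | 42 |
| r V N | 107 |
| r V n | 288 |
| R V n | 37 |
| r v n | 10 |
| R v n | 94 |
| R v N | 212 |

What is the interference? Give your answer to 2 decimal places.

The two most frequent reciprocal classes, R v N and r V n, are the parental types, so the F1 was R v N / r V n.
The two rarest classes, R V N and r v n, are the double crossovers. Comparing them with the parentals, only the v allele has switched, so v is the middle locus and the order is n – v – r.
n–v: (201 + 20)/800 = 0.2762; v–r: (79 + 20)/800 = 0.1237.
Expected DCO frequency = 0.2762 × 0.1237 ≈ 0.03417; observed = 20/800 ≈ 0.02500.
Coefficient of coincidence = 0.02500/0.03417 ≈ 0.73; interference = 1 − 0.73 = 0.27.

0.27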